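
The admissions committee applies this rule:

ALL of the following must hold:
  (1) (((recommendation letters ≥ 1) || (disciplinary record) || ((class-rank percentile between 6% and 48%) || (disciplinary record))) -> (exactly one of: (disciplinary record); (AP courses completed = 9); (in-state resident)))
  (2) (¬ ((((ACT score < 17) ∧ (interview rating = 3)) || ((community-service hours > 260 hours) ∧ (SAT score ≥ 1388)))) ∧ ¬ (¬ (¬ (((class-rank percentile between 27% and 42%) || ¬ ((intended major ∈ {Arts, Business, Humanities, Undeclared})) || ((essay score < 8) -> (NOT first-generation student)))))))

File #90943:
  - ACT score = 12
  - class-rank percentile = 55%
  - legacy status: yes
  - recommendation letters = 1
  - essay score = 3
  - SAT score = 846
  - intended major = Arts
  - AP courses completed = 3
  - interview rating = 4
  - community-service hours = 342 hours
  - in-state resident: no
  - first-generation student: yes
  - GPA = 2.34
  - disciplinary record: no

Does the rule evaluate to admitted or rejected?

Atomic conditions:
  recommendation letters ≥ 1: 1 ≥ 1 is true
  disciplinary record: no → false
  class-rank percentile between 6% and 48%: 55 in [6, 48] is false
  AP courses completed = 9: 3 == 9 is false
  in-state resident: no → false
  ACT score < 17: 12 < 17 is true
  interview rating = 3: 4 == 3 is false
  community-service hours > 260 hours: 342 > 260 is true
  SAT score ≥ 1388: 846 ≥ 1388 is false
  class-rank percentile between 27% and 42%: 55 in [27, 42] is false
  intended major ∈ {Arts, Business, Humanities, Undeclared}: Arts is in the set → true
  essay score < 8: 3 < 8 is true
  NOT first-generation student: yes → false
Combine:
[1.1.3] false OR false = false
[1.1] true OR false OR false = true
[1.2] exactly-one(false, false, false) = false
[1] true → false = false
[2.1.1.1] true AND false = false
[2.1.1.2] true AND false = false
[2.1.1] false OR false = false
[2.1] NOT false = true
[2.2.1.1.1.2] NOT true = false
[2.2.1.1.1.3] true → false = false
[2.2.1.1.1] false OR false OR false = false
[2.2.1.1] NOT false = true
[2.2.1] NOT true = false
[2.2] NOT false = true
[2] true AND true = true
[root] false AND true = false
Overall: false → rejected

Rejected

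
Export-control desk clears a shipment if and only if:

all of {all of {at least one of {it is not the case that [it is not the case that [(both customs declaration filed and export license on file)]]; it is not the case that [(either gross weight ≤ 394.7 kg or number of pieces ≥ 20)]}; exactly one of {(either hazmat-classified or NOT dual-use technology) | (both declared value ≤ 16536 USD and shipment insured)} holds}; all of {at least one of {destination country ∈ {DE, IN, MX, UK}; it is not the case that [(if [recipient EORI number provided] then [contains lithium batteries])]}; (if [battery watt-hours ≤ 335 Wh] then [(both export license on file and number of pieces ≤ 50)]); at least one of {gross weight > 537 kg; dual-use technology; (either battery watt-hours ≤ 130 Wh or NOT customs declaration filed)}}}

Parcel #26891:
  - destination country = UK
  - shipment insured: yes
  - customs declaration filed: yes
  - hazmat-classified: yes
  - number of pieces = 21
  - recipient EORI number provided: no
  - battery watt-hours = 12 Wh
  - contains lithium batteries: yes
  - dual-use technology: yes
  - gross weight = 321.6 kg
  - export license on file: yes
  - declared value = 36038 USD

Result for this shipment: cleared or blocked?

Cleared

Atomic conditions:
  customs declaration filed: yes → true
  export license on file: yes → true
  gross weight ≤ 394.7 kg: 321.6 ≤ 394.7 is true
  number of pieces ≥ 20: 21 ≥ 20 is true
  hazmat-classified: yes → true
  NOT dual-use technology: yes → false
  declared value ≤ 16536 USD: 36038 ≤ 16536 is false
  shipment insured: yes → true
  destination country ∈ {DE, IN, MX, UK}: UK is in the set → true
  recipient EORI number provided: no → false
  contains lithium batteries: yes → true
  battery watt-hours ≤ 335 Wh: 12 ≤ 335 is true
  number of pieces ≤ 50: 21 ≤ 50 is true
  gross weight > 537 kg: 321.6 > 537 is false
  dual-use technology: yes → true
  battery watt-hours ≤ 130 Wh: 12 ≤ 130 is true
  NOT customs declaration filed: yes → false
Combine:
[1.1.1.1.1] true AND true = true
[1.1.1.1] NOT true = false
[1.1.1] NOT false = true
[1.1.2.1] true OR true = true
[1.1.2] NOT true = false
[1.1] true OR false = true
[1.2.1] true OR false = true
[1.2.2] false AND true = false
[1.2] exactly-one(true, false) = true
[1] true AND true = true
[2.1.2.1] false → true (antecedent false ⇒ implication holds) = true
[2.1.2] NOT true = false
[2.1] true OR false = true
[2.2.2] true AND true = true
[2.2] true → true = true
[2.3.3] true OR false = true
[2.3] false OR true OR true = true
[2] true AND true AND true = true
[root] true AND true = true
Overall: true → cleared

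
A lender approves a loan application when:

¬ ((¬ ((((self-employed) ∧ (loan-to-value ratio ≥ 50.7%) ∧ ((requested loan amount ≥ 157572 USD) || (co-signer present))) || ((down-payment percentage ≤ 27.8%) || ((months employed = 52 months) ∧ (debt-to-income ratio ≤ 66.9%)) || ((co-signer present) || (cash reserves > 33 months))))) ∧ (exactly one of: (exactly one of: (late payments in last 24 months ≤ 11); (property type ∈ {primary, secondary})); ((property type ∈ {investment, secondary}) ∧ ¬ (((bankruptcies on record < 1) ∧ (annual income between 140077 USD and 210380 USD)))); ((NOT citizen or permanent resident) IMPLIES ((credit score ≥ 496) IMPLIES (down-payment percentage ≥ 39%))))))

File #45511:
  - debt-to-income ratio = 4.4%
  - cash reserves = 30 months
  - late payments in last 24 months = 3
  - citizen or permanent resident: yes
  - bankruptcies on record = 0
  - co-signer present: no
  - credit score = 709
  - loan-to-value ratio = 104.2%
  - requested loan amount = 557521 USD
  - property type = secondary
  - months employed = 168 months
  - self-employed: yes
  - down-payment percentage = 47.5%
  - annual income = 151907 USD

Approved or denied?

Atomic conditions:
  self-employed: yes → true
  loan-to-value ratio ≥ 50.7%: 104.2 ≥ 50.7 is true
  requested loan amount ≥ 157572 USD: 557521 ≥ 157572 is true
  co-signer present: no → false
  down-payment percentage ≤ 27.8%: 47.5 ≤ 27.8 is false
  months employed = 52 months: 168 == 52 is false
  debt-to-income ratio ≤ 66.9%: 4.4 ≤ 66.9 is true
  cash reserves > 33 months: 30 > 33 is false
  late payments in last 24 months ≤ 11: 3 ≤ 11 is true
  property type ∈ {primary, secondary}: secondary is in the set → true
  property type ∈ {investment, secondary}: secondary is in the set → true
  bankruptcies on record < 1: 0 < 1 is true
  annual income between 140077 USD and 210380 USD: 151907 in [140077, 210380] is true
  NOT citizen or permanent resident: yes → false
  credit score ≥ 496: 709 ≥ 496 is true
  down-payment percentage ≥ 39%: 47.5 ≥ 39 is true
Combine:
[1.1.1.1.3] true OR false = true
[1.1.1.1] true AND true AND true = true
[1.1.1.2.2] false AND true = false
[1.1.1.2.3] false OR false = false
[1.1.1.2] false OR false OR false = false
[1.1.1] true OR false = true
[1.1] NOT true = false
[1.2.1] exactly-one(true, true) = false
[1.2.2.2.1] true AND true = true
[1.2.2.2] NOT true = false
[1.2.2] true AND false = false
[1.2.3.2] true → true = true
[1.2.3] false → true (antecedent false ⇒ implication holds) = true
[1.2] exactly-one(false, false, true) = true
[1] false AND true = false
[root] NOT false = true
Overall: true → approved

Approved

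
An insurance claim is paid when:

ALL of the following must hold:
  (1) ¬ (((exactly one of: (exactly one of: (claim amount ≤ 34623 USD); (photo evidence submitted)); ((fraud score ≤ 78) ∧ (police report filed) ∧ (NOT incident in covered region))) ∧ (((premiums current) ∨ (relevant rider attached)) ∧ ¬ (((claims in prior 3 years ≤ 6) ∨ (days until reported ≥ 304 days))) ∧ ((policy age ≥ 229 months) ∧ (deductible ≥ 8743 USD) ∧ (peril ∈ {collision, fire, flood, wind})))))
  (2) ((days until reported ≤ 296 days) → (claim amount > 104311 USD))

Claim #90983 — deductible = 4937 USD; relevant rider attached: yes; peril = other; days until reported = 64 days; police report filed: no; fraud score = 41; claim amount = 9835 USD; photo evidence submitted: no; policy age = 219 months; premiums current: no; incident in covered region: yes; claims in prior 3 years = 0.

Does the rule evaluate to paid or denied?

Atomic conditions:
  claim amount ≤ 34623 USD: 9835 ≤ 34623 is true
  photo evidence submitted: no → false
  fraud score ≤ 78: 41 ≤ 78 is true
  police report filed: no → false
  NOT incident in covered region: yes → false
  premiums current: no → false
  relevant rider attached: yes → true
  claims in prior 3 years ≤ 6: 0 ≤ 6 is true
  days until reported ≥ 304 days: 64 ≥ 304 is false
  policy age ≥ 229 months: 219 ≥ 229 is false
  deductible ≥ 8743 USD: 4937 ≥ 8743 is false
  peril ∈ {collision, fire, flood, wind}: other is not in the set → false
  days until reported ≤ 296 days: 64 ≤ 296 is true
  claim amount > 104311 USD: 9835 > 104311 is false
Combine:
[1.1.1.1] exactly-one(true, false) = true
[1.1.1.2] true AND false AND false = false
[1.1.1] exactly-one(true, false) = true
[1.1.2.1] false OR true = true
[1.1.2.2.1] true OR false = true
[1.1.2.2] NOT true = false
[1.1.2.3] false AND false AND false = false
[1.1.2] true AND false AND false = false
[1.1] true AND false = false
[1] NOT false = true
[2] true → false = false
[root] true AND false = false
Overall: false → denied

Denied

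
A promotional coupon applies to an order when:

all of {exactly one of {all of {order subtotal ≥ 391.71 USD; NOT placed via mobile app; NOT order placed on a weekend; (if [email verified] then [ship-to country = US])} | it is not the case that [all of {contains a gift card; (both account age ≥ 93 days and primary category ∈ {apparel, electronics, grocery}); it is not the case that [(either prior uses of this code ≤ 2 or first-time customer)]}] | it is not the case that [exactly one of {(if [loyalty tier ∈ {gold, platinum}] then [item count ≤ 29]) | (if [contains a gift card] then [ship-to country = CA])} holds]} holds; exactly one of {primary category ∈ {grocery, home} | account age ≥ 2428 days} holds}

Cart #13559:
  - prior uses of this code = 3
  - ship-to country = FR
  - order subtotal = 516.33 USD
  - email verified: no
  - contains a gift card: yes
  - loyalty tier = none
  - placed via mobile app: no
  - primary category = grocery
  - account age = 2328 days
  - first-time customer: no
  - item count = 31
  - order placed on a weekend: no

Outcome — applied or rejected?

Applied

Atomic conditions:
  order subtotal ≥ 391.71 USD: 516.33 ≥ 391.71 is true
  NOT placed via mobile app: no → true
  NOT order placed on a weekend: no → true
  email verified: no → false
  ship-to country = US: FR == US is false
  contains a gift card: yes → true
  account age ≥ 93 days: 2328 ≥ 93 is true
  primary category ∈ {apparel, electronics, grocery}: grocery is in the set → true
  prior uses of this code ≤ 2: 3 ≤ 2 is false
  first-time customer: no → false
  loyalty tier ∈ {gold, platinum}: none is not in the set → false
  item count ≤ 29: 31 ≤ 29 is false
  ship-to country = CA: FR == CA is false
  primary category ∈ {grocery, home}: grocery is in the set → true
  account age ≥ 2428 days: 2328 ≥ 2428 is false
Combine:
[1.1.4] false → false (antecedent false ⇒ implication holds) = true
[1.1] true AND true AND true AND true = true
[1.2.1.2] true AND true = true
[1.2.1.3.1] false OR false = false
[1.2.1.3] NOT false = true
[1.2.1] true AND true AND true = true
[1.2] NOT true = false
[1.3.1.1] false → false (antecedent false ⇒ implication holds) = true
[1.3.1.2] true → false = false
[1.3.1] exactly-one(true, false) = true
[1.3] NOT true = false
[1] exactly-one(true, false, false) = true
[2] exactly-one(true, false) = true
[root] true AND true = true
Overall: true → applied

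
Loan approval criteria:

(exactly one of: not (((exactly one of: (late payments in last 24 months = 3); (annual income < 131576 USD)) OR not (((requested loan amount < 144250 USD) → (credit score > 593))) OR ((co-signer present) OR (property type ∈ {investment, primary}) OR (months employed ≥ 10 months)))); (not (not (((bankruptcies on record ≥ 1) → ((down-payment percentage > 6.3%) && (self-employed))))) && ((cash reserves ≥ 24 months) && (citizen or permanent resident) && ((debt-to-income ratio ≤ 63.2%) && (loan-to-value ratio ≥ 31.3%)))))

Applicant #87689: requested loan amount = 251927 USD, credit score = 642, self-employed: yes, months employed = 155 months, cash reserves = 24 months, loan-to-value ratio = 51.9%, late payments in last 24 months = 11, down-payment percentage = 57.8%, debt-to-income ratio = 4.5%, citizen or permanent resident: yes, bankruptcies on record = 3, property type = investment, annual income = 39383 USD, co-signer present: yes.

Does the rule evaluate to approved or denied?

Approved

Atomic conditions:
  late payments in last 24 months = 3: 11 == 3 is false
  annual income < 131576 USD: 39383 < 131576 is true
  requested loan amount < 144250 USD: 251927 < 144250 is false
  credit score > 593: 642 > 593 is true
  co-signer present: yes → true
  property type ∈ {investment, primary}: investment is in the set → true
  months employed ≥ 10 months: 155 ≥ 10 is true
  bankruptcies on record ≥ 1: 3 ≥ 1 is true
  down-payment percentage > 6.3%: 57.8 > 6.3 is true
  self-employed: yes → true
  cash reserves ≥ 24 months: 24 ≥ 24 is true
  citizen or permanent resident: yes → true
  debt-to-income ratio ≤ 63.2%: 4.5 ≤ 63.2 is true
  loan-to-value ratio ≥ 31.3%: 51.9 ≥ 31.3 is true
Combine:
[1.1.1] exactly-one(false, true) = true
[1.1.2.1] false → true (antecedent false ⇒ implication holds) = true
[1.1.2] NOT true = false
[1.1.3] true OR true OR true = true
[1.1] true OR false OR true = true
[1] NOT true = false
[2.1.1.1.2] true AND true = true
[2.1.1.1] true → true = true
[2.1.1] NOT true = false
[2.1] NOT false = true
[2.2.3] true AND true = true
[2.2] true AND true AND true = true
[2] true AND true = true
[root] exactly-one(false, true) = true
Overall: true → approved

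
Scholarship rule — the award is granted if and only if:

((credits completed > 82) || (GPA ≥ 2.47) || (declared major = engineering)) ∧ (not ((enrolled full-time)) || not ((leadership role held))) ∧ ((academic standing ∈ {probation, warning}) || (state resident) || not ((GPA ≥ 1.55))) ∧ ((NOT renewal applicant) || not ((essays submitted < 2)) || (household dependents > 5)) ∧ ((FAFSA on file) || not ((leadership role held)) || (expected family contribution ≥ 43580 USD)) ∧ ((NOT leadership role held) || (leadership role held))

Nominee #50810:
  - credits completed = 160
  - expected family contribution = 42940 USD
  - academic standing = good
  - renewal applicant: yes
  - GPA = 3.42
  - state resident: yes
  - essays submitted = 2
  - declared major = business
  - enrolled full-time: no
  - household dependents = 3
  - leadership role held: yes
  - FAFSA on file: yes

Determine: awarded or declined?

Atomic conditions:
  credits completed > 82: 160 > 82 is true
  GPA ≥ 2.47: 3.42 ≥ 2.47 is true
  declared major = engineering: business == engineering is false
  enrolled full-time: no → false
  leadership role held: yes → true
  academic standing ∈ {probation, warning}: good is not in the set → false
  state resident: yes → true
  GPA ≥ 1.55: 3.42 ≥ 1.55 is true
  NOT renewal applicant: yes → false
  essays submitted < 2: 2 < 2 is false
  household dependents > 5: 3 > 5 is false
  FAFSA on file: yes → true
  expected family contribution ≥ 43580 USD: 42940 ≥ 43580 is false
  NOT leadership role held: yes → false
Combine:
[1] true OR true OR false = true
[2.1] NOT false = true
[2.2] NOT true = false
[2] true OR false = true
[3.3] NOT true = false
[3] false OR true OR false = true
[4.2] NOT false = true
[4] false OR true OR false = true
[5.2] NOT true = false
[5] true OR false OR false = true
[6] false OR true = true
[root] true AND true AND true AND true AND true AND true = true
Overall: true → awarded

Awarded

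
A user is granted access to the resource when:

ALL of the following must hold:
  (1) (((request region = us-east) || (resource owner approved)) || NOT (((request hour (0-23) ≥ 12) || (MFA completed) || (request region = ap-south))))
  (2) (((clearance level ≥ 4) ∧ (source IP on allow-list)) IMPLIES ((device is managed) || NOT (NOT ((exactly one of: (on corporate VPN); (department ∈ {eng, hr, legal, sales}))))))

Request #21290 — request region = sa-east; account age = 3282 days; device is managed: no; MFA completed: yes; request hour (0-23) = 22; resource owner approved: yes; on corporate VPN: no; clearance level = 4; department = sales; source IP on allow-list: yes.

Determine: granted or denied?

Atomic conditions:
  request region = us-east: sa-east == us-east is false
  resource owner approved: yes → true
  request hour (0-23) ≥ 12: 22 ≥ 12 is true
  MFA completed: yes → true
  request region = ap-south: sa-east == ap-south is false
  clearance level ≥ 4: 4 ≥ 4 is true
  source IP on allow-list: yes → true
  device is managed: no → false
  on corporate VPN: no → false
  department ∈ {eng, hr, legal, sales}: sales is in the set → true
Combine:
[1.1] false OR true = true
[1.2.1] true OR true OR false = true
[1.2] NOT true = false
[1] true OR false = true
[2.1] true AND true = true
[2.2.2.1.1] exactly-one(false, true) = true
[2.2.2.1] NOT true = false
[2.2.2] NOT false = true
[2.2] false OR true = true
[2] true → true = true
[root] true AND true = true
Overall: true → granted

Granted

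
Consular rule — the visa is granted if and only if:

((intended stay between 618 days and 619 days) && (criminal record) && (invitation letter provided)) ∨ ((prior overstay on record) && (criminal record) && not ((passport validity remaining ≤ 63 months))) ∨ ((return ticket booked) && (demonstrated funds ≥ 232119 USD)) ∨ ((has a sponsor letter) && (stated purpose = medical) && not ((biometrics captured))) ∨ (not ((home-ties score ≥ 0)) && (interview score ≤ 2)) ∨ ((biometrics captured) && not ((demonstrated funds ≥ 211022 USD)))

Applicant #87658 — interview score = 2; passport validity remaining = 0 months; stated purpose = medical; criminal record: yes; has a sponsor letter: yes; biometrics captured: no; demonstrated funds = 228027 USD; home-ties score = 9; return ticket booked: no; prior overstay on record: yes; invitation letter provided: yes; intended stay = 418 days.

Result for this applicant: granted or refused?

Granted

Atomic conditions:
  intended stay between 618 days and 619 days: 418 in [618, 619] is false
  criminal record: yes → true
  invitation letter provided: yes → true
  prior overstay on record: yes → true
  passport validity remaining ≤ 63 months: 0 ≤ 63 is true
  return ticket booked: no → false
  demonstrated funds ≥ 232119 USD: 228027 ≥ 232119 is false
  has a sponsor letter: yes → true
  stated purpose = medical: medical == medical is true
  biometrics captured: no → false
  home-ties score ≥ 0: 9 ≥ 0 is true
  interview score ≤ 2: 2 ≤ 2 is true
  demonstrated funds ≥ 211022 USD: 228027 ≥ 211022 is true
Combine:
[1] false AND true AND true = false
[2.3] NOT true = false
[2] true AND true AND false = false
[3] false AND false = false
[4.3] NOT false = true
[4] true AND true AND true = true
[5.1] NOT true = false
[5] false AND true = false
[6.2] NOT true = false
[6] false AND false = false
[root] false OR false OR false OR true OR false OR false = true
Overall: true → granted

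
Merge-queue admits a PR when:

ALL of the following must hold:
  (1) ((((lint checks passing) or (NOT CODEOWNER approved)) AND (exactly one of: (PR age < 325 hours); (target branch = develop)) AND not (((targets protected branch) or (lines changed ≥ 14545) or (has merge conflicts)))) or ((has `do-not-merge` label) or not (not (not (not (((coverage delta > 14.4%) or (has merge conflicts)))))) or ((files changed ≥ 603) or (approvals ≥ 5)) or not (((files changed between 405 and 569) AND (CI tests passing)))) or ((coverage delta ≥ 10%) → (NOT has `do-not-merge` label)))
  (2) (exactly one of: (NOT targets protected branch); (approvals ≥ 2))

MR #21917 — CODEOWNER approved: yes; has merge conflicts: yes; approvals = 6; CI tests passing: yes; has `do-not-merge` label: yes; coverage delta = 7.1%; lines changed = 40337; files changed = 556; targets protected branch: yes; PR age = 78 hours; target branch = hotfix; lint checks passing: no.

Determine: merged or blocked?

Atomic conditions:
  lint checks passing: no → false
  NOT CODEOWNER approved: yes → false
  PR age < 325 hours: 78 < 325 is true
  target branch = develop: hotfix == develop is false
  targets protected branch: yes → true
  lines changed ≥ 14545: 40337 ≥ 14545 is true
  has merge conflicts: yes → true
  has `do-not-merge` label: yes → true
  coverage delta > 14.4%: 7.1 > 14.4 is false
  files changed ≥ 603: 556 ≥ 603 is false
  approvals ≥ 5: 6 ≥ 5 is true
  files changed between 405 and 569: 556 in [405, 569] is true
  CI tests passing: yes → true
  coverage delta ≥ 10%: 7.1 ≥ 10 is false
  NOT has `do-not-merge` label: yes → false
  NOT targets protected branch: yes → false
  approvals ≥ 2: 6 ≥ 2 is true
Combine:
[1.1.1] false OR false = false
[1.1.2] exactly-one(true, false) = true
[1.1.3.1] true OR true OR true = true
[1.1.3] NOT true = false
[1.1] false AND true AND false = false
[1.2.2.1.1.1.1] false OR true = true
[1.2.2.1.1.1] NOT true = false
[1.2.2.1.1] NOT false = true
[1.2.2.1] NOT true = false
[1.2.2] NOT false = true
[1.2.3] false OR true = true
[1.2.4.1] true AND true = true
[1.2.4] NOT true = false
[1.2] true OR true OR true OR false = true
[1.3] false → false (antecedent false ⇒ implication holds) = true
[1] false OR true OR true = true
[2] exactly-one(false, true) = true
[root] true AND true = true
Overall: true → merged

Merged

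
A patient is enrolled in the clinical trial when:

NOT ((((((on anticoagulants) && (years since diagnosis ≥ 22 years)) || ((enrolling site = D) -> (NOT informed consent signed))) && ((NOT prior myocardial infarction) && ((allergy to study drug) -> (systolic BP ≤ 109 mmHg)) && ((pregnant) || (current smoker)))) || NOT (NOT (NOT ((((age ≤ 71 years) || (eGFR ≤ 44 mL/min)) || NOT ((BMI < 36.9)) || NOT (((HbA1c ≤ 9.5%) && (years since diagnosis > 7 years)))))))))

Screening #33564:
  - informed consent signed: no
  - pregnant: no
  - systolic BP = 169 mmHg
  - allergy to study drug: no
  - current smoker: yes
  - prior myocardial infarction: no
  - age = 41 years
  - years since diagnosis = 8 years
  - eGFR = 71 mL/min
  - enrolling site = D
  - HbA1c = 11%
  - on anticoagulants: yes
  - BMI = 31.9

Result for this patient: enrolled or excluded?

Excluded

Atomic conditions:
  on anticoagulants: yes → true
  years since diagnosis ≥ 22 years: 8 ≥ 22 is false
  enrolling site = D: D == D is true
  NOT informed consent signed: no → true
  NOT prior myocardial infarction: no → true
  allergy to study drug: no → false
  systolic BP ≤ 109 mmHg: 169 ≤ 109 is false
  pregnant: no → false
  current smoker: yes → true
  age ≤ 71 years: 41 ≤ 71 is true
  eGFR ≤ 44 mL/min: 71 ≤ 44 is false
  BMI < 36.9: 31.9 < 36.9 is true
  HbA1c ≤ 9.5%: 11 ≤ 9.5 is false
  years since diagnosis > 7 years: 8 > 7 is true
Combine:
[1.1.1.1] true AND false = false
[1.1.1.2] true → true = true
[1.1.1] false OR true = true
[1.1.2.2] false → false (antecedent false ⇒ implication holds) = true
[1.1.2.3] false OR true = true
[1.1.2] true AND true AND true = true
[1.1] true AND true = true
[1.2.1.1.1.1] true OR false = true
[1.2.1.1.1.2] NOT true = false
[1.2.1.1.1.3.1] false AND true = false
[1.2.1.1.1.3] NOT false = true
[1.2.1.1.1] true OR false OR true = true
[1.2.1.1] NOT true = false
[1.2.1] NOT false = true
[1.2] NOT true = false
[1] true OR false = true
[root] NOT true = false
Overall: false → excluded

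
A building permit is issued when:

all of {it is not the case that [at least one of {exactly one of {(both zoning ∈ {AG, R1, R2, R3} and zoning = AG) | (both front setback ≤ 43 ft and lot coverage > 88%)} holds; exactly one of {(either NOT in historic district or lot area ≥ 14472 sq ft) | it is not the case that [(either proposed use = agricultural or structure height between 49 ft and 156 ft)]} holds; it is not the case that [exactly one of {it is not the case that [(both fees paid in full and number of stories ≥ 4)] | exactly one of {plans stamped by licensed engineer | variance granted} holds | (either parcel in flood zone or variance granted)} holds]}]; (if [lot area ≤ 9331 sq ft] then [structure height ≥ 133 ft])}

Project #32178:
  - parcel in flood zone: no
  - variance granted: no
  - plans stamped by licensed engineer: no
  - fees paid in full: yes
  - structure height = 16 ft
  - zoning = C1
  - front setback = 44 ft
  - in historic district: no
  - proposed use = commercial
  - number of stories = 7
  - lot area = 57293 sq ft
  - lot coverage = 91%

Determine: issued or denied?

Denied

Atomic conditions:
  zoning ∈ {AG, R1, R2, R3}: C1 is not in the set → false
  zoning = AG: C1 == AG is false
  front setback ≤ 43 ft: 44 ≤ 43 is false
  lot coverage > 88%: 91 > 88 is true
  NOT in historic district: no → true
  lot area ≥ 14472 sq ft: 57293 ≥ 14472 is true
  proposed use = agricultural: commercial == agricultural is false
  structure height between 49 ft and 156 ft: 16 in [49, 156] is false
  fees paid in full: yes → true
  number of stories ≥ 4: 7 ≥ 4 is true
  plans stamped by licensed engineer: no → false
  variance granted: no → false
  parcel in flood zone: no → false
  lot area ≤ 9331 sq ft: 57293 ≤ 9331 is false
  structure height ≥ 133 ft: 16 ≥ 133 is false
Combine:
[1.1.1.1] false AND false = false
[1.1.1.2] false AND true = false
[1.1.1] exactly-one(false, false) = false
[1.1.2.1] true OR true = true
[1.1.2.2.1] false OR false = false
[1.1.2.2] NOT false = true
[1.1.2] exactly-one(true, true) = false
[1.1.3.1.1.1] true AND true = true
[1.1.3.1.1] NOT true = false
[1.1.3.1.2] exactly-one(false, false) = false
[1.1.3.1.3] false OR false = false
[1.1.3.1] exactly-one(false, false, false) = false
[1.1.3] NOT false = true
[1.1] false OR false OR true = true
[1] NOT true = false
[2] false → false (antecedent false ⇒ implication holds) = true
[root] false AND true = false
Overall: false → denied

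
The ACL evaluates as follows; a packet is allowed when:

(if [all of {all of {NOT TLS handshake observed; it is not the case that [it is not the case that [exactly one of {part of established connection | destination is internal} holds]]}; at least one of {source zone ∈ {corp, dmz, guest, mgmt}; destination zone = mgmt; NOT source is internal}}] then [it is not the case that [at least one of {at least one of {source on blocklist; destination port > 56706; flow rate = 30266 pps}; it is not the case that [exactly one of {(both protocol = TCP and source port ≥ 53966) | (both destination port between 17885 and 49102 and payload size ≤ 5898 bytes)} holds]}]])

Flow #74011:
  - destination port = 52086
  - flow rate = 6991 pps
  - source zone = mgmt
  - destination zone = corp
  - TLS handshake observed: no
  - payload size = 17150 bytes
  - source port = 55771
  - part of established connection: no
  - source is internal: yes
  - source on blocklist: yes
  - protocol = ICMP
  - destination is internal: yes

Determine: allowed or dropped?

Atomic conditions:
  NOT TLS handshake observed: no → true
  part of established connection: no → false
  destination is internal: yes → true
  source zone ∈ {corp, dmz, guest, mgmt}: mgmt is in the set → true
  destination zone = mgmt: corp == mgmt is false
  NOT source is internal: yes → false
  source on blocklist: yes → true
  destination port > 56706: 52086 > 56706 is false
  flow rate = 30266 pps: 6991 == 30266 is false
  protocol = TCP: ICMP == TCP is false
  source port ≥ 53966: 55771 ≥ 53966 is true
  destination port between 17885 and 49102: 52086 in [17885, 49102] is false
  payload size ≤ 5898 bytes: 17150 ≤ 5898 is false
Combine:
[1.1.2.1.1] exactly-one(false, true) = true
[1.1.2.1] NOT true = false
[1.1.2] NOT false = true
[1.1] true AND true = true
[1.2] true OR false OR false = true
[1] true AND true = true
[2.1.1] true OR false OR false = true
[2.1.2.1.1] false AND true = false
[2.1.2.1.2] false AND false = false
[2.1.2.1] exactly-one(false, false) = false
[2.1.2] NOT false = true
[2.1] true OR true = true
[2] NOT true = false
[root] true → false = false
Overall: false → dropped

Dropped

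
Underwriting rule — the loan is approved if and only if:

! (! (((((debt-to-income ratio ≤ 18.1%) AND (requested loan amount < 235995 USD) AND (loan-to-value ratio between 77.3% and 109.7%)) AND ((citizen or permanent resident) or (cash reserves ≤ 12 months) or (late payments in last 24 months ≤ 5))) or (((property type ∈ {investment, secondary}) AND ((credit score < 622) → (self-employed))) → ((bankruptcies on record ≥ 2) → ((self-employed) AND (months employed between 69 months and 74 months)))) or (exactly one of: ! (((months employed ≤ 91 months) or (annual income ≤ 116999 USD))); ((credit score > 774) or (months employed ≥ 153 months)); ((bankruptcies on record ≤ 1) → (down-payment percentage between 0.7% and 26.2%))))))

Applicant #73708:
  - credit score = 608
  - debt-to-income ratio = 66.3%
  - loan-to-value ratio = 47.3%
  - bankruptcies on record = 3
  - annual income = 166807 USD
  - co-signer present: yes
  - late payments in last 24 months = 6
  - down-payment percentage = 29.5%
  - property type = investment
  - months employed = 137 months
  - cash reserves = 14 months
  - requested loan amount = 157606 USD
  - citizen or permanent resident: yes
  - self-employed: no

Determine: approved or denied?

Approved

Atomic conditions:
  debt-to-income ratio ≤ 18.1%: 66.3 ≤ 18.1 is false
  requested loan amount < 235995 USD: 157606 < 235995 is true
  loan-to-value ratio between 77.3% and 109.7%: 47.3 in [77.3, 109.7] is false
  citizen or permanent resident: yes → true
  cash reserves ≤ 12 months: 14 ≤ 12 is false
  late payments in last 24 months ≤ 5: 6 ≤ 5 is false
  property type ∈ {investment, secondary}: investment is in the set → true
  credit score < 622: 608 < 622 is true
  self-employed: no → false
  bankruptcies on record ≥ 2: 3 ≥ 2 is true
  months employed between 69 months and 74 months: 137 in [69, 74] is false
  months employed ≤ 91 months: 137 ≤ 91 is false
  annual income ≤ 116999 USD: 166807 ≤ 116999 is false
  credit score > 774: 608 > 774 is false
  months employed ≥ 153 months: 137 ≥ 153 is false
  bankruptcies on record ≤ 1: 3 ≤ 1 is false
  down-payment percentage between 0.7% and 26.2%: 29.5 in [0.7, 26.2] is false
Combine:
[1.1.1.1] false AND true AND false = false
[1.1.1.2] true OR false OR false = true
[1.1.1] false AND true = false
[1.1.2.1.2] true → false = false
[1.1.2.1] true AND false = false
[1.1.2.2.2] false AND false = false
[1.1.2.2] true → false = false
[1.1.2] false → false (antecedent false ⇒ implication holds) = true
[1.1.3.1.1] false OR false = false
[1.1.3.1] NOT false = true
[1.1.3.2] false OR false = false
[1.1.3.3] false → false (antecedent false ⇒ implication holds) = true
[1.1.3] exactly-one(true, false, true) = false
[1.1] false OR true OR false = true
[1] NOT true = false
[root] NOT false = true
Overall: true → approved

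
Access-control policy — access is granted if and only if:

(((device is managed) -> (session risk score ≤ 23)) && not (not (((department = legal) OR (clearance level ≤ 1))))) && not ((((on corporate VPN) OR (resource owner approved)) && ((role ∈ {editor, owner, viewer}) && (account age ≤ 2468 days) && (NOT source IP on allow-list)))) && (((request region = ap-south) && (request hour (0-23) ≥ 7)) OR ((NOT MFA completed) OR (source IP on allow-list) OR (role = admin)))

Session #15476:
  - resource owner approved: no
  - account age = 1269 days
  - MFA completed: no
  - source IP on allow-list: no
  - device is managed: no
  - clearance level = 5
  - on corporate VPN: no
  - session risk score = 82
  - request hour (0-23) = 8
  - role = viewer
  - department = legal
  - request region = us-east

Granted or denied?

Atomic conditions:
  device is managed: no → false
  session risk score ≤ 23: 82 ≤ 23 is false
  department = legal: legal == legal is true
  clearance level ≤ 1: 5 ≤ 1 is false
  on corporate VPN: no → false
  resource owner approved: no → false
  role ∈ {editor, owner, viewer}: viewer is in the set → true
  account age ≤ 2468 days: 1269 ≤ 2468 is true
  NOT source IP on allow-list: no → true
  request region = ap-south: us-east == ap-south is false
  request hour (0-23) ≥ 7: 8 ≥ 7 is true
  NOT MFA completed: no → true
  source IP on allow-list: no → false
  role = admin: viewer == admin is false
Combine:
[1.1] false → false (antecedent false ⇒ implication holds) = true
[1.2.1.1] true OR false = true
[1.2.1] NOT true = false
[1.2] NOT false = true
[1] true AND true = true
[2.1.1] false OR false = false
[2.1.2] true AND true AND true = true
[2.1] false AND true = false
[2] NOT false = true
[3.1] false AND true = false
[3.2] true OR false OR false = true
[3] false OR true = true
[root] true AND true AND true = true
Overall: true → granted

Granted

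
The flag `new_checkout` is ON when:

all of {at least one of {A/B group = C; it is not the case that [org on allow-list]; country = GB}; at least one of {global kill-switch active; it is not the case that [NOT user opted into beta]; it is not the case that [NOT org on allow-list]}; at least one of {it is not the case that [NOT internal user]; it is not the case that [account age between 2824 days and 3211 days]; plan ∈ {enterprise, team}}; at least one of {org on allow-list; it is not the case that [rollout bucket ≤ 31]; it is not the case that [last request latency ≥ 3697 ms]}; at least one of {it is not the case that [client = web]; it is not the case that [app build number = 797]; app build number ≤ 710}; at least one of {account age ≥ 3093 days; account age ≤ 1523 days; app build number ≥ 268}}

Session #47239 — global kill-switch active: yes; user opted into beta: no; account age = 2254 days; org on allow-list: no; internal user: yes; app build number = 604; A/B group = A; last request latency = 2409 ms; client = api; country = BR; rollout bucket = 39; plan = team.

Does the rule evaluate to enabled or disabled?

Enabled

Atomic conditions:
  A/B group = C: A == C is false
  org on allow-list: no → false
  country = GB: BR == GB is false
  global kill-switch active: yes → true
  NOT user opted into beta: no → true
  NOT org on allow-list: no → true
  NOT internal user: yes → false
  account age between 2824 days and 3211 days: 2254 in [2824, 3211] is false
  plan ∈ {enterprise, team}: team is in the set → true
  rollout bucket ≤ 31: 39 ≤ 31 is false
  last request latency ≥ 3697 ms: 2409 ≥ 3697 is false
  client = web: api == web is false
  app build number = 797: 604 == 797 is false
  app build number ≤ 710: 604 ≤ 710 is true
  account age ≥ 3093 days: 2254 ≥ 3093 is false
  account age ≤ 1523 days: 2254 ≤ 1523 is false
  app build number ≥ 268: 604 ≥ 268 is true
Combine:
[1.2] NOT false = true
[1] false OR true OR false = true
[2.2] NOT true = false
[2.3] NOT true = false
[2] true OR false OR false = true
[3.1] NOT false = true
[3.2] NOT false = true
[3] true OR true OR true = true
[4.2] NOT false = true
[4.3] NOT false = true
[4] false OR true OR true = true
[5.1] NOT false = true
[5.2] NOT false = true
[5] true OR true OR true = true
[6] false OR false OR true = true
[root] true AND true AND true AND true AND true AND true = true
Overall: true → enabled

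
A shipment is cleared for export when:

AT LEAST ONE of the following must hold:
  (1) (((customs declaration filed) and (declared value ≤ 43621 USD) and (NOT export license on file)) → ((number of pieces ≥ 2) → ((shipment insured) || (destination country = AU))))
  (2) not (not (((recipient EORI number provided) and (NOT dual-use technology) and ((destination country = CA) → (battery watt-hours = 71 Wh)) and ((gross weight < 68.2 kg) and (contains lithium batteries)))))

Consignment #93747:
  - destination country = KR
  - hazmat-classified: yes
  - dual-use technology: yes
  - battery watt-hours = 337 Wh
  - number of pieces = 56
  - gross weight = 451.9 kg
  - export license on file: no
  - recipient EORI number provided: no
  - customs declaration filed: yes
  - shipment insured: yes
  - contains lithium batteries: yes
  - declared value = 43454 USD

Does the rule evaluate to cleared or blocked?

Cleared

Atomic conditions:
  customs declaration filed: yes → true
  declared value ≤ 43621 USD: 43454 ≤ 43621 is true
  NOT export license on file: no → true
  number of pieces ≥ 2: 56 ≥ 2 is true
  shipment insured: yes → true
  destination country = AU: KR == AU is false
  recipient EORI number provided: no → false
  NOT dual-use technology: yes → false
  destination country = CA: KR == CA is false
  battery watt-hours = 71 Wh: 337 == 71 is false
  gross weight < 68.2 kg: 451.9 < 68.2 is false
  contains lithium batteries: yes → true
Combine:
[1.1] true AND true AND true = true
[1.2.2] true OR false = true
[1.2] true → true = true
[1] true → true = true
[2.1.1.3] false → false (antecedent false ⇒ implication holds) = true
[2.1.1.4] false AND true = false
[2.1.1] false AND false AND true AND false = false
[2.1] NOT false = true
[2] NOT true = false
[root] true OR false = true
Overall: true → cleared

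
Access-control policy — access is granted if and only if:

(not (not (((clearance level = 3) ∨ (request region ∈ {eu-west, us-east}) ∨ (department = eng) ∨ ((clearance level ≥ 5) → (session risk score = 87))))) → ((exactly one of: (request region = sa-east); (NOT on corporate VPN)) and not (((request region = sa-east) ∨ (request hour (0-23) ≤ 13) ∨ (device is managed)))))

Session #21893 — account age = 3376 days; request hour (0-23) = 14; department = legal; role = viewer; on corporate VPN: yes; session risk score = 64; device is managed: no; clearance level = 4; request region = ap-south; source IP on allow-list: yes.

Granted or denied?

Atomic conditions:
  clearance level = 3: 4 == 3 is false
  request region ∈ {eu-west, us-east}: ap-south is not in the set → false
  department = eng: legal == eng is false
  clearance level ≥ 5: 4 ≥ 5 is false
  session risk score = 87: 64 == 87 is false
  request region = sa-east: ap-south == sa-east is false
  NOT on corporate VPN: yes → false
  request hour (0-23) ≤ 13: 14 ≤ 13 is false
  device is managed: no → false
Combine:
[1.1.1.4] false → false (antecedent false ⇒ implication holds) = true
[1.1.1] false OR false OR false OR true = true
[1.1] NOT true = false
[1] NOT false = true
[2.1] exactly-one(false, false) = false
[2.2.1] false OR false OR false = false
[2.2] NOT false = true
[2] false AND true = false
[root] true → false = false
Overall: false → denied

Denied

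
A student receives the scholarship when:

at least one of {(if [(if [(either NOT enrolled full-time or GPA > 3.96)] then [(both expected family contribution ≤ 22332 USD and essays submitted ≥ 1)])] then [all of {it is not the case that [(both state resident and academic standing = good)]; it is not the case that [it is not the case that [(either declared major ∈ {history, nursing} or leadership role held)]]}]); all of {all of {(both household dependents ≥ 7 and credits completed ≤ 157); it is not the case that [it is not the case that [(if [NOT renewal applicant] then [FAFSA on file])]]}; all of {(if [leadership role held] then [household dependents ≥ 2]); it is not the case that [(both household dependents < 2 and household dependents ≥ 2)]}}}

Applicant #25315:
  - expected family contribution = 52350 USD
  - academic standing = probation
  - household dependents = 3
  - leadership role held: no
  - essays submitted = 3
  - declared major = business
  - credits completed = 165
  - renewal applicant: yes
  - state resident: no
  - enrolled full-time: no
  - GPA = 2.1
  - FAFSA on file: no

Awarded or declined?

Awarded

Atomic conditions:
  NOT enrolled full-time: no → true
  GPA > 3.96: 2.1 > 3.96 is false
  expected family contribution ≤ 22332 USD: 52350 ≤ 22332 is false
  essays submitted ≥ 1: 3 ≥ 1 is true
  state resident: no → false
  academic standing = good: probation == good is false
  declared major ∈ {history, nursing}: business is not in the set → false
  leadership role held: no → false
  household dependents ≥ 7: 3 ≥ 7 is false
  credits completed ≤ 157: 165 ≤ 157 is false
  NOT renewal applicant: yes → false
  FAFSA on file: no → false
  household dependents ≥ 2: 3 ≥ 2 is true
  household dependents < 2: 3 < 2 is false
Combine:
[1.1.1] true OR false = true
[1.1.2] false AND true = false
[1.1] true → false = false
[1.2.1.1] false AND false = false
[1.2.1] NOT false = true
[1.2.2.1.1] false OR false = false
[1.2.2.1] NOT false = true
[1.2.2] NOT true = false
[1.2] true AND false = false
[1] false → false (antecedent false ⇒ implication holds) = true
[2.1.1] false AND false = false
[2.1.2.1.1] false → false (antecedent false ⇒ implication holds) = true
[2.1.2.1] NOT true = false
[2.1.2] NOT false = true
[2.1] false AND true = false
[2.2.1] false → true (antecedent false ⇒ implication holds) = true
[2.2.2.1] false AND true = false
[2.2.2] NOT false = true
[2.2] true AND true = true
[2] false AND true = false
[root] true OR false = true
Overall: true → awarded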